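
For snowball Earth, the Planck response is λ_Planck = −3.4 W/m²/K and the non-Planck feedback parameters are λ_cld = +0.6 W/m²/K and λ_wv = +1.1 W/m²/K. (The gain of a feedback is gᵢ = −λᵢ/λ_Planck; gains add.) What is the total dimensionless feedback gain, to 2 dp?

Convert to gains: g_cld = 0.6/3.4 = 0.1765; g_wv = 1.1/3.4 = 0.3235.
Total gain g = 0.5.

0.50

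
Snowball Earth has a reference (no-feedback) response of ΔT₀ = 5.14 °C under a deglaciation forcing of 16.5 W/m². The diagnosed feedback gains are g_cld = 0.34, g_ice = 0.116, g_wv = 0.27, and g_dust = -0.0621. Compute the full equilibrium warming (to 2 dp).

15.29 °C

Total gain g = 0.34 + 0.116 + 0.27 − 0.0621 = 0.6639.
Amplification A = 1/(1 − 0.6639) = 2.975.
ΔT = 5.14 × 2.975 = 15.29 °C.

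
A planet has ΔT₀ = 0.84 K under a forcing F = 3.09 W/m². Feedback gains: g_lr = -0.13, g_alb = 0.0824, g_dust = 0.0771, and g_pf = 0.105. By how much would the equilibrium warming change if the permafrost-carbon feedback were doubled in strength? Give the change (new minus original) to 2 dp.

0.13 K

Original: g = 0.1345, ΔT = 0.84/(1−0.1345) = 0.9705 K.
With doubled permafrost-carbon: g' = 0.2395, ΔT' = 0.84/(1−0.2395) = 1.1045 K.
Change = 1.1045 − 0.9705 = 0.13 K.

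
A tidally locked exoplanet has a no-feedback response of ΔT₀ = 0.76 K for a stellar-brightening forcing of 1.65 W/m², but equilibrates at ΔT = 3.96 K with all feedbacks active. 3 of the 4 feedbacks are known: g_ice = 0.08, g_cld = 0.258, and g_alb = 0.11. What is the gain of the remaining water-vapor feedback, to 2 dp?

Amplification A = ΔT/ΔT₀ = 3.96/0.76 = 5.211.
Total gain g = 1 − 1/A = 1 − 1/5.211 = 0.8081.
Known gains sum to 0.08 + 0.258 + 0.11 = 0.448.
g_wv = 0.8081 − 0.448 = 0.36.

0.36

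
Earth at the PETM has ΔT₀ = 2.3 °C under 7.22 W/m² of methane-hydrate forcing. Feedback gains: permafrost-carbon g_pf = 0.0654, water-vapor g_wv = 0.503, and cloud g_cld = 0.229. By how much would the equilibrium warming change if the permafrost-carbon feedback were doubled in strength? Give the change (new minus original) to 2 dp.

5.41 °C

Original: g = 0.7974, ΔT = 2.3/(1−0.7974) = 11.3524 °C.
With doubled permafrost-carbon: g' = 0.8628, ΔT' = 2.3/(1−0.8628) = 16.7638 °C.
Change = 16.7638 − 11.3524 = 5.41 °C.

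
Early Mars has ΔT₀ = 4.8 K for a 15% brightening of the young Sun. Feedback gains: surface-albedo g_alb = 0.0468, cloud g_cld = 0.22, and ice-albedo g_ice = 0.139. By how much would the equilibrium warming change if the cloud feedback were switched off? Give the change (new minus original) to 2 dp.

-2.18 K

Original: g = 0.4058, ΔT = 4.8/(1−0.4058) = 8.0781 K.
Without cloud: g' = 0.1858, ΔT' = 4.8/(1−0.1858) = 5.8954 K.
Change = 5.8954 − 8.0781 = -2.18 K.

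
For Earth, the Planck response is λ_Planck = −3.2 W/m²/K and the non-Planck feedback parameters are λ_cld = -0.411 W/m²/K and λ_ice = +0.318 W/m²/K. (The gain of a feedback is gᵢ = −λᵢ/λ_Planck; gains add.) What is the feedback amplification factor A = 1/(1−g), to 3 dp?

0.972

Convert to gains: g_cld = -0.411/3.2 = -0.1284; g_ice = 0.318/3.2 = 0.09937.
Total gain g = -0.02903.
A = 1/(1 + 0.02903) = 0.972.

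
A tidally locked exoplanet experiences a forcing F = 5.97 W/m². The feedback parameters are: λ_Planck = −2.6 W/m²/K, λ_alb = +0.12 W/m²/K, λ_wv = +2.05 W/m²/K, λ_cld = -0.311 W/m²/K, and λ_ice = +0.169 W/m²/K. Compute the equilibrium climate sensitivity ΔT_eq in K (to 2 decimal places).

10.44 K

Net feedback parameter λ = (−2.6) + (+0.12) + (+2.05) + (-0.311) + (+0.169) = -0.572 W/m²/K.
ΔT = −F/λ = −5.97/(-0.572) = 10.44 K.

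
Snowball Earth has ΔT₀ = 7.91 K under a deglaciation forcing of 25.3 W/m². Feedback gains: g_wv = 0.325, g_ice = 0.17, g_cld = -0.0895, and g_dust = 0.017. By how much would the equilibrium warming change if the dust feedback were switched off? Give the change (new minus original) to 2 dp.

Original: g = 0.4225, ΔT = 7.91/(1−0.4225) = 13.6970 K.
Without dust: g' = 0.4055, ΔT' = 7.91/(1−0.4055) = 13.3053 K.
Change = 13.3053 − 13.6970 = -0.39 K.

-0.39 K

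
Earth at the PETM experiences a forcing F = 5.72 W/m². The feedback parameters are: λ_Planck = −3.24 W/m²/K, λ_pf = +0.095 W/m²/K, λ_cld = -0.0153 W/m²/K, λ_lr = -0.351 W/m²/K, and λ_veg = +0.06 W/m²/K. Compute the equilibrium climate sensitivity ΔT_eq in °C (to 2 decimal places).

1.66 °C

Net feedback parameter λ = (−3.24) + (+0.095) + (-0.0153) + (-0.351) + (+0.06) = -3.4513 W/m²/K.
ΔT = −F/λ = −5.72/(-3.4513) = 1.66 °C.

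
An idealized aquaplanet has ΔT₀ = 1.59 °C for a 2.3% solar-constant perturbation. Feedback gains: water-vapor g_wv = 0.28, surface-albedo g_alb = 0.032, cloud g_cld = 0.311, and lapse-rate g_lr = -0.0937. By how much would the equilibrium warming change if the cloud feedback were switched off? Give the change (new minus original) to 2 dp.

Original: g = 0.5293, ΔT = 1.59/(1−0.5293) = 3.3779 °C.
Without cloud: g' = 0.2183, ΔT' = 1.59/(1−0.2183) = 2.0340 °C.
Change = 2.0340 − 3.3779 = -1.34 °C.

-1.34 °C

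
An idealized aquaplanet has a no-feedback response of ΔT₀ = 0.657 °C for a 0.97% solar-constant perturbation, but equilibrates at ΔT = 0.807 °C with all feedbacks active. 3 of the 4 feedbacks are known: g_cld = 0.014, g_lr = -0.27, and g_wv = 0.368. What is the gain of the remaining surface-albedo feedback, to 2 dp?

Amplification A = ΔT/ΔT₀ = 0.807/0.657 = 1.228.
Total gain g = 1 − 1/A = 1 − 1/1.228 = 0.1857.
Known gains sum to 0.014 − 0.27 + 0.368 = 0.112.
g_alb = 0.1857 − 0.112 = 0.07.

0.07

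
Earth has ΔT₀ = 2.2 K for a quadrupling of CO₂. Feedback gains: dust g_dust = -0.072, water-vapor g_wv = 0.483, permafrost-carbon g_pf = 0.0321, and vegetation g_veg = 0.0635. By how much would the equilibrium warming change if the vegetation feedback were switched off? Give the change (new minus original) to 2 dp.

-0.51 K

Original: g = 0.5066, ΔT = 2.2/(1−0.5066) = 4.4589 K.
Without vegetation: g' = 0.4431, ΔT' = 2.2/(1−0.4431) = 3.9504 K.
Change = 3.9504 − 4.4589 = -0.51 K.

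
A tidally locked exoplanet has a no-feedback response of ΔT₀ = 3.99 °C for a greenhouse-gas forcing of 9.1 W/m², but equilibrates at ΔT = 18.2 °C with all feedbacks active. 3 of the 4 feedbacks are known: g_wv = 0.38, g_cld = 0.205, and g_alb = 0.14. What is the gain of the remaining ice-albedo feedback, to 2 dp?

0.06

Amplification A = ΔT/ΔT₀ = 18.2/3.99 = 4.561.
Total gain g = 1 − 1/A = 1 − 1/4.561 = 0.7807.
Known gains sum to 0.38 + 0.205 + 0.14 = 0.725.
g_ice = 0.7807 − 0.725 = 0.06.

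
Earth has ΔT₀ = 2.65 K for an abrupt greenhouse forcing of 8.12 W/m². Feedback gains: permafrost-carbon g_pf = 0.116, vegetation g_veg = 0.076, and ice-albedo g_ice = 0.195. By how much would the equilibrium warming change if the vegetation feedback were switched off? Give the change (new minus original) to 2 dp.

-0.48 K

Original: g = 0.387, ΔT = 2.65/(1−0.387) = 4.3230 K.
Without vegetation: g' = 0.311, ΔT' = 2.65/(1−0.311) = 3.8462 K.
Change = 3.8462 − 4.3230 = -0.48 K.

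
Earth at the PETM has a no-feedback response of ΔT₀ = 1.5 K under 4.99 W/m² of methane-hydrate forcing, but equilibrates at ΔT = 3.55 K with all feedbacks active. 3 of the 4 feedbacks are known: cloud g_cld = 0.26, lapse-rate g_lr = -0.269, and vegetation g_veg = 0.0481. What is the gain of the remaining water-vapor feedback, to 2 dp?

Amplification A = ΔT/ΔT₀ = 3.55/1.5 = 2.367.
Total gain g = 1 − 1/A = 1 − 1/2.367 = 0.5775.
Known gains sum to 0.26 − 0.269 + 0.0481 = 0.0391.
g_wv = 0.5775 − 0.0391 = 0.54.

0.54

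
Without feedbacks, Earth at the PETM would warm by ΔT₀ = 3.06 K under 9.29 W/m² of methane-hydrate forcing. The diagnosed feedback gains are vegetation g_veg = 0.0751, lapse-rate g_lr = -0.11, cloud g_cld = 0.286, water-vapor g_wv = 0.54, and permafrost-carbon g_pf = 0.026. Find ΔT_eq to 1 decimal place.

16.7 K

Total gain g = 0.0751 − 0.11 + 0.286 + 0.54 + 0.026 = 0.8171.
Amplification A = 1/(1 − 0.8171) = 5.467.
ΔT = 3.06 × 5.467 = 16.7 K.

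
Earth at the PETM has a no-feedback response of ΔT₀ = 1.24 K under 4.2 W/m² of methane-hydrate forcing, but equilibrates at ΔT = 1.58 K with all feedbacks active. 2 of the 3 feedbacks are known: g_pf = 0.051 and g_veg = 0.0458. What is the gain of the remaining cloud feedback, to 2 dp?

Amplification A = ΔT/ΔT₀ = 1.58/1.24 = 1.274.
Total gain g = 1 − 1/A = 1 − 1/1.274 = 0.2151.
Known gains sum to 0.051 + 0.0458 = 0.0968.
g_cld = 0.2151 − 0.0968 = 0.12.

0.12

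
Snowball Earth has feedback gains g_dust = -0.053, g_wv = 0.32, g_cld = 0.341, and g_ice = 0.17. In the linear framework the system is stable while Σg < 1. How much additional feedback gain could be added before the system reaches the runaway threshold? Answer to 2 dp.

0.22

Current total gain = -0.053 + 0.32 + 0.341 + 0.17 = 0.778.
Margin to runaway = 1 − 0.778 = 0.22.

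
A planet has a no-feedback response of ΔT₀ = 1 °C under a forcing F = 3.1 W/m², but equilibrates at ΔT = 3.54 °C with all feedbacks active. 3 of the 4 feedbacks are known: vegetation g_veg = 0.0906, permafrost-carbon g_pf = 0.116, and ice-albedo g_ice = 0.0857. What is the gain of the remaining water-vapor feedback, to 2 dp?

0.43

Amplification A = ΔT/ΔT₀ = 3.54/1 = 3.54.
Total gain g = 1 − 1/A = 1 − 1/3.54 = 0.7175.
Known gains sum to 0.0906 + 0.116 + 0.0857 = 0.2923.
g_wv = 0.7175 − 0.2923 = 0.43.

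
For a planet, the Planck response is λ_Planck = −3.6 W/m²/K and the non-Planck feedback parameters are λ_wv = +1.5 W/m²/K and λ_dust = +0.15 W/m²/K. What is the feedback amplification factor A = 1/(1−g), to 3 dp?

1.846

Convert to gains: g_wv = 1.5/3.6 = 0.4167; g_dust = 0.15/3.6 = 0.04167.
Total gain g = 0.45837.
A = 1/(1 − 0.45837) = 1.846.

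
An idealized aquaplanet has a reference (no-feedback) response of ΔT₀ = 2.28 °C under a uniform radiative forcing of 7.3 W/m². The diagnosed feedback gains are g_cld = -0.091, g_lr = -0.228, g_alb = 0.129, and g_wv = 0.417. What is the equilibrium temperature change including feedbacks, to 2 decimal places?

2.95 °C

Total gain g = -0.091 − 0.228 + 0.129 + 0.417 = 0.227.
Amplification A = 1/(1 − 0.227) = 1.294.
ΔT = 2.28 × 1.294 = 2.95 °C.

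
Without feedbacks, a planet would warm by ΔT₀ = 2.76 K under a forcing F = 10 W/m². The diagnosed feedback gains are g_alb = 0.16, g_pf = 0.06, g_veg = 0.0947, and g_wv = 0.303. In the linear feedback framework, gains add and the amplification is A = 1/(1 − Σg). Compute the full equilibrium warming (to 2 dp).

Total gain g = 0.16 + 0.06 + 0.0947 + 0.303 = 0.6177.
Amplification A = 1/(1 − 0.6177) = 2.616.
ΔT = 2.76 × 2.616 = 7.22 K.

7.22 K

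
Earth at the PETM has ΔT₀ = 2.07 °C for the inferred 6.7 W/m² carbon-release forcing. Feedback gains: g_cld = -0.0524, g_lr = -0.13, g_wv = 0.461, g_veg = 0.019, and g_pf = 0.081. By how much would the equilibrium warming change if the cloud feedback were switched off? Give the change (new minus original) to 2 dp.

0.31 °C

Original: g = 0.3786, ΔT = 2.07/(1−0.3786) = 3.3312 °C.
Without cloud: g' = 0.431, ΔT' = 2.07/(1−0.431) = 3.6380 °C.
Change = 3.6380 − 3.3312 = 0.31 °C.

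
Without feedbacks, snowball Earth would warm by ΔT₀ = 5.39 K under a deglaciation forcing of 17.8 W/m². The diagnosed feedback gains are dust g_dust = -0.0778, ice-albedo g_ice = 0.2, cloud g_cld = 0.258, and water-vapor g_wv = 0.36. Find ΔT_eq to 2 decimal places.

Total gain g = -0.0778 + 0.2 + 0.258 + 0.36 = 0.7402.
Amplification A = 1/(1 − 0.7402) = 3.849.
ΔT = 5.39 × 3.849 = 20.75 K.

20.75 K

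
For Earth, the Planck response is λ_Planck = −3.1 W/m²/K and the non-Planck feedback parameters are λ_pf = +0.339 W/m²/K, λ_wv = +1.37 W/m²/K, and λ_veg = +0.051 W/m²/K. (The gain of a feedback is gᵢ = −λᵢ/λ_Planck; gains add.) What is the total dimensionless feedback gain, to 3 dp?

0.568

Convert to gains: g_pf = 0.339/3.1 = 0.1094; g_wv = 1.37/3.1 = 0.4419; g_veg = 0.051/3.1 = 0.01645.
Total gain g = 0.56775.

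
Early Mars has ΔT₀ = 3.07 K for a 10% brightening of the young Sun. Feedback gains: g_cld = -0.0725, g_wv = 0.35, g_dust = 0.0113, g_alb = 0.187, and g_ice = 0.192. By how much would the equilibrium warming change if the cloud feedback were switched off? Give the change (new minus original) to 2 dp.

Original: g = 0.6678, ΔT = 3.07/(1−0.6678) = 9.2414 K.
Without cloud: g' = 0.7403, ΔT' = 3.07/(1−0.7403) = 11.8213 K.
Change = 11.8213 − 9.2414 = 2.58 K.

2.58 K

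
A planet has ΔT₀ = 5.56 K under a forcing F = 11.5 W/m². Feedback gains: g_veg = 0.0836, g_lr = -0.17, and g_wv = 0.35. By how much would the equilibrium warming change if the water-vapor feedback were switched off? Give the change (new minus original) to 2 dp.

-2.43 K

Original: g = 0.2636, ΔT = 5.56/(1−0.2636) = 7.5502 K.
Without water-vapor: g' = -0.0864, ΔT' = 5.56/(1+0.0864) = 5.1178 K.
Change = 5.1178 − 7.5502 = -2.43 K.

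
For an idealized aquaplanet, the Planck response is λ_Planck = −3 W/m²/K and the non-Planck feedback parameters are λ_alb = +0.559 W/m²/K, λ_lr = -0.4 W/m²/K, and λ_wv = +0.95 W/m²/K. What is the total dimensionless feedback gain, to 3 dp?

Convert to gains: g_alb = 0.559/3 = 0.1863; g_lr = -0.4/3 = -0.1333; g_wv = 0.95/3 = 0.3167.
Total gain g = 0.3697.

0.370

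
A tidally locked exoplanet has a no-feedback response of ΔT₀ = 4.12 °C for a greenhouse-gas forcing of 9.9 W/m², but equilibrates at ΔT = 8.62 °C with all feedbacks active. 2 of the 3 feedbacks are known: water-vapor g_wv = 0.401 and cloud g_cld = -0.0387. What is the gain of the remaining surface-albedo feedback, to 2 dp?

0.16

Amplification A = ΔT/ΔT₀ = 8.62/4.12 = 2.092.
Total gain g = 1 − 1/A = 1 − 1/2.092 = 0.522.
Known gains sum to 0.401 − 0.0387 = 0.3623.
g_alb = 0.522 − 0.3623 = 0.16.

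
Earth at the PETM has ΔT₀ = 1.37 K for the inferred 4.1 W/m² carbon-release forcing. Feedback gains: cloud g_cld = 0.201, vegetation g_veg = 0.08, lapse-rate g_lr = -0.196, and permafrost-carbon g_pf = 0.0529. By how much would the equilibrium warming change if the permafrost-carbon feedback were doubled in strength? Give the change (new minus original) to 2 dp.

Original: g = 0.1379, ΔT = 1.37/(1−0.1379) = 1.5891 K.
With doubled permafrost-carbon: g' = 0.1908, ΔT' = 1.37/(1−0.1908) = 1.6930 K.
Change = 1.6930 − 1.5891 = 0.10 K.

0.10 K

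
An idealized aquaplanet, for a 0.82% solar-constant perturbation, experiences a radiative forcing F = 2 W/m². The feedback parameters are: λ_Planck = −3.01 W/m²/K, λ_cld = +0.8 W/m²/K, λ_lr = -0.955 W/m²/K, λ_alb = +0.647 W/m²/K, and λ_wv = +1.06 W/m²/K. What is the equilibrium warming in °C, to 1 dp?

Net feedback parameter λ = (−3.01) + (+0.8) + (-0.955) + (+0.647) + (+1.06) = -1.458 W/m²/K.
ΔT = −F/λ = −2/(-1.458) = 1.4 °C.

1.4 °C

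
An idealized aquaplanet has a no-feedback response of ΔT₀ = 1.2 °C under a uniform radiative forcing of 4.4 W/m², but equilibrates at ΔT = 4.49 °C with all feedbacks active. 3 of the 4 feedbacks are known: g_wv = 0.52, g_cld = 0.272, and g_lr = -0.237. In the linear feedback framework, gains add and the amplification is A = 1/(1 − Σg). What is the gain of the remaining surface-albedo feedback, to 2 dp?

0.18

Amplification A = ΔT/ΔT₀ = 4.49/1.2 = 3.742.
Total gain g = 1 − 1/A = 1 − 1/3.742 = 0.7328.
Known gains sum to 0.52 + 0.272 − 0.237 = 0.555.
g_alb = 0.7328 − 0.555 = 0.18.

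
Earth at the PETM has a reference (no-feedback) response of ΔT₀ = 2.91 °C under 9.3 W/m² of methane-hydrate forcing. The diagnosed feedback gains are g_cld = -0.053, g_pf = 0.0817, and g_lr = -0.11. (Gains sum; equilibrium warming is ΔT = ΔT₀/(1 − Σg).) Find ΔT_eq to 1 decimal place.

2.7 °C

Total gain g = -0.053 + 0.0817 − 0.11 = -0.0813.
Amplification A = 1/(1 + 0.0813) = 0.9248.
ΔT = 2.91 × 0.9248 = 2.7 °C.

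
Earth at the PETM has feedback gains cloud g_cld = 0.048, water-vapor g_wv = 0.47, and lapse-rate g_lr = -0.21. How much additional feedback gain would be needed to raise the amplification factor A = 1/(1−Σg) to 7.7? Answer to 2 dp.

0.56

Current total gain = 0.308.
Target gain for A = 7.7: g* = 1 − 1/7.7 = 0.8701.
Additional gain needed = 0.8701 − 0.308 = 0.56.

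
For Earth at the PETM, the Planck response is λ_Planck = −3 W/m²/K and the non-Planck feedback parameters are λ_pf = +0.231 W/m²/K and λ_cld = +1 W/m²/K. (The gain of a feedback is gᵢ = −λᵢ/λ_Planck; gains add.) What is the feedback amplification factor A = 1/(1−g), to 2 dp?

1.70

Convert to gains: g_pf = 0.231/3 = 0.077; g_cld = 1/3 = 0.3333.
Total gain g = 0.4103.
A = 1/(1 − 0.4103) = 1.70.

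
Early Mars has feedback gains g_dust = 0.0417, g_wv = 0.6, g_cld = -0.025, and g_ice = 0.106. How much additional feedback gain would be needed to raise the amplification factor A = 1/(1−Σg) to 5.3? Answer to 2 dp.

Current total gain = 0.7227.
Target gain for A = 5.3: g* = 1 − 1/5.3 = 0.8113.
Additional gain needed = 0.8113 − 0.7227 = 0.09.

0.09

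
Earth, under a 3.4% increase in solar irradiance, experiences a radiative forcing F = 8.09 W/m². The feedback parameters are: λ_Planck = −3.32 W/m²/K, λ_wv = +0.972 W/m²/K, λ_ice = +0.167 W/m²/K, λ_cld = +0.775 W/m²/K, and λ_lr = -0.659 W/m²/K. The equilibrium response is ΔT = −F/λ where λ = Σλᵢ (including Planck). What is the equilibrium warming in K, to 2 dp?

3.92 K

Net feedback parameter λ = (−3.32) + (+0.972) + (+0.167) + (+0.775) + (-0.659) = -2.065 W/m²/K.
ΔT = −F/λ = −8.09/(-2.065) = 3.92 K.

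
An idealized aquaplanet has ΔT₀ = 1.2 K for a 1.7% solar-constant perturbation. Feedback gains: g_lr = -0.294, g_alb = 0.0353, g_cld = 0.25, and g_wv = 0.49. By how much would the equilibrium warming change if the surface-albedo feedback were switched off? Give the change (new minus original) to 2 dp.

Original: g = 0.4813, ΔT = 1.2/(1−0.4813) = 2.3135 K.
Without surface-albedo: g' = 0.446, ΔT' = 1.2/(1−0.446) = 2.1661 K.
Change = 2.1661 − 2.3135 = -0.15 K.

-0.15 K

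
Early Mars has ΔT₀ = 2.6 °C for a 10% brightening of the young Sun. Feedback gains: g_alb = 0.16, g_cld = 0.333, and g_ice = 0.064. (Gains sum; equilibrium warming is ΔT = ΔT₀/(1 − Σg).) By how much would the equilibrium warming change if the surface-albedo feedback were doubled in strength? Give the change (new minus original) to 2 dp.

Original: g = 0.557, ΔT = 2.6/(1−0.557) = 5.8691 °C.
With doubled surface-albedo: g' = 0.717, ΔT' = 2.6/(1−0.717) = 9.1873 °C.
Change = 9.1873 − 5.8691 = 3.32 °C.

3.32 °C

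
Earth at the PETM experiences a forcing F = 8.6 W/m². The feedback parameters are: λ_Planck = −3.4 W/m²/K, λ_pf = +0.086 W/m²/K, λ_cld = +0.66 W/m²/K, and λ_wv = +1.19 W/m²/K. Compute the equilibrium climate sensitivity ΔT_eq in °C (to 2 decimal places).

5.87 °C

Net feedback parameter λ = (−3.4) + (+0.086) + (+0.66) + (+1.19) = -1.464 W/m²/K.
ΔT = −F/λ = −8.6/(-1.464) = 5.87 °C.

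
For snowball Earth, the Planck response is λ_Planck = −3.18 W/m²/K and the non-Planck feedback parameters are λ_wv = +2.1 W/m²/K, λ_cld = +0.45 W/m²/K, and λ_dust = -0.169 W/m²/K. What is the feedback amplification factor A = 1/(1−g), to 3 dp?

3.980

Convert to gains: g_wv = 2.1/3.18 = 0.6604; g_cld = 0.45/3.18 = 0.1415; g_dust = -0.169/3.18 = -0.05314.
Total gain g = 0.74876.
A = 1/(1 − 0.74876) = 3.980.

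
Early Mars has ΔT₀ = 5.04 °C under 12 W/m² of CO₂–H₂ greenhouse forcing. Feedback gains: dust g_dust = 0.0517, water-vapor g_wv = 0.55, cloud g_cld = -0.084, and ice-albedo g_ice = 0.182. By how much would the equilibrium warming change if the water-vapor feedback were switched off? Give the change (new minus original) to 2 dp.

Original: g = 0.6997, ΔT = 5.04/(1−0.6997) = 16.7832 °C.
Without water-vapor: g' = 0.1497, ΔT' = 5.04/(1−0.1497) = 5.9273 °C.
Change = 5.9273 − 16.7832 = -10.86 °C.

-10.86 °C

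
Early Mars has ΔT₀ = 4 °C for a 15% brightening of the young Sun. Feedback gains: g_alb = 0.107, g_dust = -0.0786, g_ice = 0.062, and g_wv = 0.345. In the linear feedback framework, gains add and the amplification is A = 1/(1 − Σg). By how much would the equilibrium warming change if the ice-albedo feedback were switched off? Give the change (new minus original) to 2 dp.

-0.70 °C

Original: g = 0.4354, ΔT = 4/(1−0.4354) = 7.0847 °C.
Without ice-albedo: g' = 0.3734, ΔT' = 4/(1−0.3734) = 6.3837 °C.
Change = 6.3837 − 7.0847 = -0.70 °C.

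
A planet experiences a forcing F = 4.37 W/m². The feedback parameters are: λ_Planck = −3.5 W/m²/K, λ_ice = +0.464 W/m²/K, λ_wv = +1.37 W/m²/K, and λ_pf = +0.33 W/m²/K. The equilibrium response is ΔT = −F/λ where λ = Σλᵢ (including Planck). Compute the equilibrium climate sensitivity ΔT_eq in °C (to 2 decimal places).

3.27 °C

Net feedback parameter λ = (−3.5) + (+0.464) + (+1.37) + (+0.33) = -1.336 W/m²/K.
ΔT = −F/λ = −4.37/(-1.336) = 3.27 °C.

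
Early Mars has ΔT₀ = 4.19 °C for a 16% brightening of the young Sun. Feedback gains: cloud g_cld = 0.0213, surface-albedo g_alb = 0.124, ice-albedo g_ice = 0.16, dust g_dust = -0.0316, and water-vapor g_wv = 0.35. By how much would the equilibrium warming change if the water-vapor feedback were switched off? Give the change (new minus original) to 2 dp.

Original: g = 0.6237, ΔT = 4.19/(1−0.6237) = 11.1347 °C.
Without water-vapor: g' = 0.2737, ΔT' = 4.19/(1−0.2737) = 5.7690 °C.
Change = 5.7690 − 11.1347 = -5.37 °C.

-5.37 °C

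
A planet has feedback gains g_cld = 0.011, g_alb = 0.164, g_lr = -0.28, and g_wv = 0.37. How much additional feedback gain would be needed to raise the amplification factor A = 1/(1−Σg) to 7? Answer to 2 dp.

Current total gain = 0.265.
Target gain for A = 7: g* = 1 − 1/7 = 0.8571.
Additional gain needed = 0.8571 − 0.265 = 0.59.

0.59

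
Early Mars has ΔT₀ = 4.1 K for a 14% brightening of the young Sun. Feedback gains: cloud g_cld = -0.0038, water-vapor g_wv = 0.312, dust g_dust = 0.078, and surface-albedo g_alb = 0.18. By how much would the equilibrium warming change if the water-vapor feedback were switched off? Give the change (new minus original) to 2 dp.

Original: g = 0.5662, ΔT = 4.1/(1−0.5662) = 9.4514 K.
Without water-vapor: g' = 0.2542, ΔT' = 4.1/(1−0.2542) = 5.4975 K.
Change = 5.4975 − 9.4514 = -3.95 K.

-3.95 K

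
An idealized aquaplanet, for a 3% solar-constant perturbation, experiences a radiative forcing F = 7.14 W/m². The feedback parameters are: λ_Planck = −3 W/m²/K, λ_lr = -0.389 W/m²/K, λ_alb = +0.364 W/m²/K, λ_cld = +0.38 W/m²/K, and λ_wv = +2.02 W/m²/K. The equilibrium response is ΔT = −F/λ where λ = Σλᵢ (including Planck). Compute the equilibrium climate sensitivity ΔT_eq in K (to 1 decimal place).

11.4 K

Net feedback parameter λ = (−3) + (-0.389) + (+0.364) + (+0.38) + (+2.02) = -0.625 W/m²/K.
ΔT = −F/λ = −7.14/(-0.625) = 11.4 K.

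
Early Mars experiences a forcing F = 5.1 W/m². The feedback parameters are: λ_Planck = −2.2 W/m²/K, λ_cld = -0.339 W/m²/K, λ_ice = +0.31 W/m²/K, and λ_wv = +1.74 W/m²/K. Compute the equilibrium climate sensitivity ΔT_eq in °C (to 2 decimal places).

10.43 °C

Net feedback parameter λ = (−2.2) + (-0.339) + (+0.31) + (+1.74) = -0.489 W/m²/K.
ΔT = −F/λ = −5.1/(-0.489) = 10.43 °C.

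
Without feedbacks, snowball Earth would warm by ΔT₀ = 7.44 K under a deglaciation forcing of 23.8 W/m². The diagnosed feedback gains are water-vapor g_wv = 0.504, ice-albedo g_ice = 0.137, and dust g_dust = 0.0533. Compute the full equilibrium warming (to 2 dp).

Total gain g = 0.504 + 0.137 + 0.0533 = 0.6943.
Amplification A = 1/(1 − 0.6943) = 3.271.
ΔT = 7.44 × 3.271 = 24.34 K.

24.34 K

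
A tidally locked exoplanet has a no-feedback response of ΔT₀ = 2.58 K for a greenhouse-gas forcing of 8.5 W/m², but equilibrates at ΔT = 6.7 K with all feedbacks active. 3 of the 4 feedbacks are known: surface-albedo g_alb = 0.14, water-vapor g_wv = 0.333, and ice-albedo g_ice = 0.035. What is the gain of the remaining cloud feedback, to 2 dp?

0.11

Amplification A = ΔT/ΔT₀ = 6.7/2.58 = 2.597.
Total gain g = 1 − 1/A = 1 − 1/2.597 = 0.6149.
Known gains sum to 0.14 + 0.333 + 0.035 = 0.508.
g_cld = 0.6149 − 0.508 = 0.11.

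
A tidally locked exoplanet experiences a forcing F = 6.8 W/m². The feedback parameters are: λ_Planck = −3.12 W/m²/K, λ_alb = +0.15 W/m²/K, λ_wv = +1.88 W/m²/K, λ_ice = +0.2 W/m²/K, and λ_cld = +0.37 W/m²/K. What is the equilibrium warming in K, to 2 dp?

Net feedback parameter λ = (−3.12) + (+0.15) + (+1.88) + (+0.2) + (+0.37) = -0.52 W/m²/K.
ΔT = −F/λ = −6.8/(-0.52) = 13.08 K.

13.08 K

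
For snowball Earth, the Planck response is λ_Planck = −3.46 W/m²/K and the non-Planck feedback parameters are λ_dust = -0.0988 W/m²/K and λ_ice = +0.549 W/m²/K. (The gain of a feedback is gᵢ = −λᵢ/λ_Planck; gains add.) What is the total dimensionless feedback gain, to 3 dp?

0.130

Convert to gains: g_dust = -0.0988/3.46 = -0.02855; g_ice = 0.549/3.46 = 0.1587.
Total gain g = 0.13015.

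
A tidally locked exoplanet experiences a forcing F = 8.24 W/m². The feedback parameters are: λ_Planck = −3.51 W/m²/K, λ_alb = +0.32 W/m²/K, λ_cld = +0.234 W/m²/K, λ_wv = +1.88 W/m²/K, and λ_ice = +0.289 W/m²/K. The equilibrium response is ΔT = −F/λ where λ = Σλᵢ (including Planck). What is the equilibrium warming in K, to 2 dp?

10.47 K

Net feedback parameter λ = (−3.51) + (+0.32) + (+0.234) + (+1.88) + (+0.289) = -0.787 W/m²/K.
ΔT = −F/λ = −8.24/(-0.787) = 10.47 K.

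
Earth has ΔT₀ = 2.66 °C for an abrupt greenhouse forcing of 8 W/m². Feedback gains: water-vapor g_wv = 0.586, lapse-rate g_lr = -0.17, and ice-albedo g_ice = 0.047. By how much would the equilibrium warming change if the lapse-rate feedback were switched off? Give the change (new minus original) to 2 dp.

Original: g = 0.463, ΔT = 2.66/(1−0.463) = 4.9534 °C.
Without lapse-rate: g' = 0.633, ΔT' = 2.66/(1−0.633) = 7.2480 °C.
Change = 7.2480 − 4.9534 = 2.29 °C.

2.29 °C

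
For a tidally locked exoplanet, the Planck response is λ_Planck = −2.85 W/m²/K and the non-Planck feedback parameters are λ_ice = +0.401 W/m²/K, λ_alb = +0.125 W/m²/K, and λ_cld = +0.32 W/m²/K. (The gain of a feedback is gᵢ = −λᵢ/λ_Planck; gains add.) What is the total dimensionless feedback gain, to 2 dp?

Convert to gains: g_ice = 0.401/2.85 = 0.1407; g_alb = 0.125/2.85 = 0.04386; g_cld = 0.32/2.85 = 0.1123.
Total gain g = 0.29686.

0.30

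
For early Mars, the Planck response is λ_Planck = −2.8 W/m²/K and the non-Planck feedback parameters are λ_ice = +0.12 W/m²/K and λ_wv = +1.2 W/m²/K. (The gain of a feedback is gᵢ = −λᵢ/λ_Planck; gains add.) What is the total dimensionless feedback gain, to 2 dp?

0.47

Convert to gains: g_ice = 0.12/2.8 = 0.04286; g_wv = 1.2/2.8 = 0.4286.
Total gain g = 0.47146.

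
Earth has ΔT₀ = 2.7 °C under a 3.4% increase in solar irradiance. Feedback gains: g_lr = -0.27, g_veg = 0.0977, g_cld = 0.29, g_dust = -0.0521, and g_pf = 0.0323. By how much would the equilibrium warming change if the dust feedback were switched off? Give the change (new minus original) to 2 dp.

Original: g = 0.0979, ΔT = 2.7/(1−0.0979) = 2.9930 °C.
Without dust: g' = 0.15, ΔT' = 2.7/(1−0.15) = 3.1765 °C.
Change = 3.1765 − 2.9930 = 0.18 °C.

0.18 °C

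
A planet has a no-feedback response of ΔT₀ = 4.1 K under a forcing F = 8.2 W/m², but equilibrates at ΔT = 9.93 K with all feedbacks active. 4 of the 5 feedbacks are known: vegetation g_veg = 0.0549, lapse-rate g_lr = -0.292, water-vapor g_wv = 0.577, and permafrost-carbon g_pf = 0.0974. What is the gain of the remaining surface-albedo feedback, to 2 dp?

Amplification A = ΔT/ΔT₀ = 9.93/4.1 = 2.422.
Total gain g = 1 − 1/A = 1 − 1/2.422 = 0.5871.
Known gains sum to 0.0549 − 0.292 + 0.577 + 0.0974 = 0.4373.
g_alb = 0.5871 − 0.4373 = 0.15.

0.15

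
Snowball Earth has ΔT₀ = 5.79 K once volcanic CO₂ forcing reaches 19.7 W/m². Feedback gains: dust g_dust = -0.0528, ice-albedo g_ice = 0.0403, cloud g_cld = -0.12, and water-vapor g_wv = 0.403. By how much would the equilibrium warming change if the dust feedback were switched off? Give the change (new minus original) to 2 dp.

Original: g = 0.2705, ΔT = 5.79/(1−0.2705) = 7.9369 K.
Without dust: g' = 0.3233, ΔT' = 5.79/(1−0.3233) = 8.5562 K.
Change = 8.5562 − 7.9369 = 0.62 K.

0.62 K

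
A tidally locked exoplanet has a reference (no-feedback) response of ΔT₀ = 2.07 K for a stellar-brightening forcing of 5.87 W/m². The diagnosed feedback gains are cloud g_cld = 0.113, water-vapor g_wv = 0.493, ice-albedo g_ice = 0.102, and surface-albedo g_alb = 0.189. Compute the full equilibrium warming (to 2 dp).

20.10 K

Total gain g = 0.113 + 0.493 + 0.102 + 0.189 = 0.897.
Amplification A = 1/(1 − 0.897) = 9.709.
ΔT = 2.07 × 9.709 = 20.10 K.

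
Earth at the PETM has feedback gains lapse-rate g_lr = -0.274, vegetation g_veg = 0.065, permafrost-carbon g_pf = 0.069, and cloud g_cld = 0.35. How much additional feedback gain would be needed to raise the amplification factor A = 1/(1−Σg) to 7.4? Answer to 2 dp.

Current total gain = 0.21.
Target gain for A = 7.4: g* = 1 − 1/7.4 = 0.8649.
Additional gain needed = 0.8649 − 0.21 = 0.65.

0.65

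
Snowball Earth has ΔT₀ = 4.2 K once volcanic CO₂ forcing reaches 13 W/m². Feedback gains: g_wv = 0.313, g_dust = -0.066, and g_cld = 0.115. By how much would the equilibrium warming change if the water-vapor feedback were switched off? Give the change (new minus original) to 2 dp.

-2.17 K

Original: g = 0.362, ΔT = 4.2/(1−0.362) = 6.5831 K.
Without water-vapor: g' = 0.049, ΔT' = 4.2/(1−0.049) = 4.4164 K.
Change = 4.4164 − 6.5831 = -2.17 K.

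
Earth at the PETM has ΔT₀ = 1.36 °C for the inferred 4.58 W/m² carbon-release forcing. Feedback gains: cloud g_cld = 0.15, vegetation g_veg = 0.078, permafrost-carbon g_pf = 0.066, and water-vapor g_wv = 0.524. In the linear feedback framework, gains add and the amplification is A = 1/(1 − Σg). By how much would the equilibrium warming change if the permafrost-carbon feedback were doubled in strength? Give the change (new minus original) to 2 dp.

Original: g = 0.818, ΔT = 1.36/(1−0.818) = 7.4725 °C.
With doubled permafrost-carbon: g' = 0.884, ΔT' = 1.36/(1−0.884) = 11.7241 °C.
Change = 11.7241 − 7.4725 = 4.25 °C.

4.25 °C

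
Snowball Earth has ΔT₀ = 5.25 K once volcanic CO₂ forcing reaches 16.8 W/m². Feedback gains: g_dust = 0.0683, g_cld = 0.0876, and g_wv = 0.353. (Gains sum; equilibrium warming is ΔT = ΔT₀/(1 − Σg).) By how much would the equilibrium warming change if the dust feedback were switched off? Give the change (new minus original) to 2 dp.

Original: g = 0.5089, ΔT = 5.25/(1−0.5089) = 10.6903 K.
Without dust: g' = 0.4406, ΔT' = 5.25/(1−0.4406) = 9.3851 K.
Change = 9.3851 − 10.6903 = -1.31 K.

-1.31 K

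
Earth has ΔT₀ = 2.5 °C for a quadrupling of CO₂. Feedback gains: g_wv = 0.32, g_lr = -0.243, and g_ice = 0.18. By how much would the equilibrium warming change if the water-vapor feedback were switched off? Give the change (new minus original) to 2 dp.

Original: g = 0.257, ΔT = 2.5/(1−0.257) = 3.3647 °C.
Without water-vapor: g' = -0.063, ΔT' = 2.5/(1+0.063) = 2.3518 °C.
Change = 2.3518 − 3.3647 = -1.01 °C.

-1.01 °C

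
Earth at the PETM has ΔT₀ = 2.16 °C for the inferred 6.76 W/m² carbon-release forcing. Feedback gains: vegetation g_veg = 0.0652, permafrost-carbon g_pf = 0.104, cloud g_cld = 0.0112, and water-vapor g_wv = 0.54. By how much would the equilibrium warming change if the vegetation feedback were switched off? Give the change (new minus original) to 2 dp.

Original: g = 0.7204, ΔT = 2.16/(1−0.7204) = 7.7253 °C.
Without vegetation: g' = 0.6552, ΔT' = 2.16/(1−0.6552) = 6.2645 °C.
Change = 6.2645 − 7.7253 = -1.46 °C.

-1.46 °C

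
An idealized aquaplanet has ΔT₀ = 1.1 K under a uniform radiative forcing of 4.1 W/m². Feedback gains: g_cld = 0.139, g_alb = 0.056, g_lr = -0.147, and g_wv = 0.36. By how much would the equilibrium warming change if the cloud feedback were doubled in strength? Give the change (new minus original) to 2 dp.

Original: g = 0.408, ΔT = 1.1/(1−0.408) = 1.8581 K.
With doubled cloud: g' = 0.547, ΔT' = 1.1/(1−0.547) = 2.4283 K.
Change = 2.4283 − 1.8581 = 0.57 K.

0.57 K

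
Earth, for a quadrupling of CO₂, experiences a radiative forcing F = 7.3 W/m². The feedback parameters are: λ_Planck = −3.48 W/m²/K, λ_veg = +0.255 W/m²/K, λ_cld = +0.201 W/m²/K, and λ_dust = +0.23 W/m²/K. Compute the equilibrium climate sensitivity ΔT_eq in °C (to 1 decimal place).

Net feedback parameter λ = (−3.48) + (+0.255) + (+0.201) + (+0.23) = -2.794 W/m²/K.
ΔT = −F/λ = −7.3/(-2.794) = 2.6 °C.

2.6 °C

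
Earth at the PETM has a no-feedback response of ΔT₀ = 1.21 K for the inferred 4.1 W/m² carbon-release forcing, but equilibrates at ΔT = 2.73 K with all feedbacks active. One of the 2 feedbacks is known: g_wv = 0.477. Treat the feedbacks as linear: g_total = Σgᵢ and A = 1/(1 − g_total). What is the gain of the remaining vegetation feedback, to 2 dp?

Amplification A = ΔT/ΔT₀ = 2.73/1.21 = 2.256.
Total gain g = 1 − 1/A = 1 − 1/2.256 = 0.5567.
The known gain is 0.477.
g_veg = 0.5567 − 0.477 = 0.08.

0.08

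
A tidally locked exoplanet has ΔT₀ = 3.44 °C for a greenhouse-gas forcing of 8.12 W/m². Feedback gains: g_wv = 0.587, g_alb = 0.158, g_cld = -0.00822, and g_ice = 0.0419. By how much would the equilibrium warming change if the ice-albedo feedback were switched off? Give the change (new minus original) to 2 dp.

-2.47 °C

Original: g = 0.77868, ΔT = 3.44/(1−0.77868) = 15.5431 °C.
Without ice-albedo: g' = 0.73678, ΔT' = 3.44/(1−0.73678) = 13.0689 °C.
Change = 13.0689 − 15.5431 = -2.47 °C.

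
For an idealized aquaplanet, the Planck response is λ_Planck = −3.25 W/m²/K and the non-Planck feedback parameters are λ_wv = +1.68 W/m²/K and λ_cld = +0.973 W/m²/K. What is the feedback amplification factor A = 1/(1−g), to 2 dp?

5.44

Convert to gains: g_wv = 1.68/3.25 = 0.5169; g_cld = 0.973/3.25 = 0.2994.
Total gain g = 0.8163.
A = 1/(1 − 0.8163) = 5.44.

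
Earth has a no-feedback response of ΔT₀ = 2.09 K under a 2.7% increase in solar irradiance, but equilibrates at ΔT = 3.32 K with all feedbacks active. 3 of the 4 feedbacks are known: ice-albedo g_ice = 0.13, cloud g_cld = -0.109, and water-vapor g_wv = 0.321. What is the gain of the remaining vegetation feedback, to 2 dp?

Amplification A = ΔT/ΔT₀ = 3.32/2.09 = 1.589.
Total gain g = 1 − 1/A = 1 − 1/1.589 = 0.3707.
Known gains sum to 0.13 − 0.109 + 0.321 = 0.342.
g_veg = 0.3707 − 0.342 = 0.03.

0.03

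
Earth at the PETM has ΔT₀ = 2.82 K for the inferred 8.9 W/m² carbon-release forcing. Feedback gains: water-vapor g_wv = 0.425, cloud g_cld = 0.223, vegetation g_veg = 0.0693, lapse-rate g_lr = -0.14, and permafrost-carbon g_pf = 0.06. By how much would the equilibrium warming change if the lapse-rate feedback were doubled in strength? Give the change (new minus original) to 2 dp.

Original: g = 0.6373, ΔT = 2.82/(1−0.6373) = 7.7750 K.
With doubled lapse-rate: g' = 0.4973, ΔT' = 2.82/(1−0.4973) = 5.6097 K.
Change = 5.6097 − 7.7750 = -2.17 K.

-2.17 K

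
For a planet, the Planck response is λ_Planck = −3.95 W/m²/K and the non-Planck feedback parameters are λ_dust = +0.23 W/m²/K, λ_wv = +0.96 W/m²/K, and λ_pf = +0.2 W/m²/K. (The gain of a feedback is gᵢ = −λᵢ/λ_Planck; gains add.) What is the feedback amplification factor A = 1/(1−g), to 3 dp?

Convert to gains: g_dust = 0.23/3.95 = 0.05823; g_wv = 0.96/3.95 = 0.243; g_pf = 0.2/3.95 = 0.05063.
Total gain g = 0.35186.
A = 1/(1 − 0.35186) = 1.543.

1.543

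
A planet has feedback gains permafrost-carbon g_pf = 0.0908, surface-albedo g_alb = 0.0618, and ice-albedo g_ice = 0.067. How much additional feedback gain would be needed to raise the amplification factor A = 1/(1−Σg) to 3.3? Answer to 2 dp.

Current total gain = 0.2196.
Target gain for A = 3.3: g* = 1 − 1/3.3 = 0.697.
Additional gain needed = 0.697 − 0.2196 = 0.48.

0.48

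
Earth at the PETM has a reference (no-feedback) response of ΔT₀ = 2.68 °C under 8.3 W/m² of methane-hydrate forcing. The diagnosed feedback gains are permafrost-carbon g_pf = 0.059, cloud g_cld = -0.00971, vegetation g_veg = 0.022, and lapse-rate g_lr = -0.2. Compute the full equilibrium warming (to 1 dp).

2.4 °C

Total gain g = 0.059 − 0.00971 + 0.022 − 0.2 = -0.12871.
Amplification A = 1/(1 + 0.12871) = 0.886.
ΔT = 2.68 × 0.886 = 2.4 °C.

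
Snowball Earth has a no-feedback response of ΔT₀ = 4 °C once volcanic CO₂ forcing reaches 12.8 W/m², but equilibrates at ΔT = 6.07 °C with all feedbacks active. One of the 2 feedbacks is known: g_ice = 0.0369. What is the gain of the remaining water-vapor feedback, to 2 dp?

Amplification A = ΔT/ΔT₀ = 6.07/4 = 1.518.
Total gain g = 1 − 1/A = 1 − 1/1.518 = 0.3412.
The known gain is 0.0369.
g_wv = 0.3412 − 0.0369 = 0.30.

0.30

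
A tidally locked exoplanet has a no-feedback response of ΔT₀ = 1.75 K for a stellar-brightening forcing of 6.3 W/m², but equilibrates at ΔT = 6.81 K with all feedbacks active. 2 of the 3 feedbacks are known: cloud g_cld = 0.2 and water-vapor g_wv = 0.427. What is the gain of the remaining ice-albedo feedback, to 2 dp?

0.12

Amplification A = ΔT/ΔT₀ = 6.81/1.75 = 3.891.
Total gain g = 1 − 1/A = 1 − 1/3.891 = 0.743.
Known gains sum to 0.2 + 0.427 = 0.627.
g_ice = 0.743 − 0.627 = 0.12.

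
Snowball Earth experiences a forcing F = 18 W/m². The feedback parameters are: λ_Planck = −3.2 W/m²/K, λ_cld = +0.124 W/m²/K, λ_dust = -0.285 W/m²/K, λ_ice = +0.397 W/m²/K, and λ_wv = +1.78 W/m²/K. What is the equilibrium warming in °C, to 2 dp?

Net feedback parameter λ = (−3.2) + (+0.124) + (-0.285) + (+0.397) + (+1.78) = -1.184 W/m²/K.
ΔT = −F/λ = −18/(-1.184) = 15.20 °C.

15.20 °C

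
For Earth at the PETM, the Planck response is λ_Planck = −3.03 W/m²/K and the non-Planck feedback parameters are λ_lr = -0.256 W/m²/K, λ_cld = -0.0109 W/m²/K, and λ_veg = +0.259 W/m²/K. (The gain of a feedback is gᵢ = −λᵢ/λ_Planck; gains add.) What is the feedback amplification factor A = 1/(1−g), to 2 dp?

Convert to gains: g_lr = -0.256/3.03 = -0.08449; g_cld = -0.0109/3.03 = -0.003597; g_veg = 0.259/3.03 = 0.08548.
Total gain g = -0.002607.
A = 1/(1 + 0.002607) = 1.00.

1.00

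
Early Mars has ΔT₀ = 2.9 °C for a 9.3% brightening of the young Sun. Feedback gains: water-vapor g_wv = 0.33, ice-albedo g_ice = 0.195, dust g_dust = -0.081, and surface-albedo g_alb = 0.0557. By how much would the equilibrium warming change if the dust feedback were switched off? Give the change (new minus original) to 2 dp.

Original: g = 0.4997, ΔT = 2.9/(1−0.4997) = 5.7965 °C.
Without dust: g' = 0.5807, ΔT' = 2.9/(1−0.5807) = 6.9163 °C.
Change = 6.9163 − 5.7965 = 1.12 °C.

1.12 °C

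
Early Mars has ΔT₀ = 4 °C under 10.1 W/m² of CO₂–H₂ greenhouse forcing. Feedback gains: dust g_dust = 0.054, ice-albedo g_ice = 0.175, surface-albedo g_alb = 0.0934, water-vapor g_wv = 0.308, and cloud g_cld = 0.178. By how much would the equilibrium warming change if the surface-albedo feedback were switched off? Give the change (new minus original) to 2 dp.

-6.84 °C

Original: g = 0.8084, ΔT = 4/(1−0.8084) = 20.8768 °C.
Without surface-albedo: g' = 0.715, ΔT' = 4/(1−0.715) = 14.0351 °C.
Change = 14.0351 − 20.8768 = -6.84 °C.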